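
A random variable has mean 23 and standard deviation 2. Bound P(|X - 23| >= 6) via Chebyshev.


k = 6/2 = 3
Chebyshev: P(|X-mu| >= k*sigma) <= 1/k^2 = 1/3^2 = 1/9

1/9


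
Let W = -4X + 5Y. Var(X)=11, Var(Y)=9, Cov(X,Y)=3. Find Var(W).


Var(-4X + 5Y) = (-4)^2*Var(X) + 5^2*Var(Y) + 2*(-4)*5*Cov(X,Y)
= 16*11 + 25*9 - 40*3
= 176 + 225 - 120 = 281

281


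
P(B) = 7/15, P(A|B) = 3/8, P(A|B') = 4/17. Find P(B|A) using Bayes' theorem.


P(A) = P(A|B)P(B) + P(A|B')P(B') = 3/8*7/15 + 4/17*8/15 = 613/2040
P(B|A) = P(A|B)P(B)/P(A) = (7/40)/(613/2040) = 357/613

357/613


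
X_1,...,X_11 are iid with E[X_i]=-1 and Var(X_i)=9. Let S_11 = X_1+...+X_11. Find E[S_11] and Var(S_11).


E[S_n] = n*mu = 11*-1 = -11
Var(S_n) = n*sigma^2 = 11*9 = 99

E[S_11]=-11, Var(S_11)=99


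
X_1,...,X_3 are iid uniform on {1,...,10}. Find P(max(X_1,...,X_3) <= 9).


P(max <= 9) = P(all X_i <= 9) = (P(X_1 <= 9))^3
= (9/10)^3 = 729/1000

729/1000


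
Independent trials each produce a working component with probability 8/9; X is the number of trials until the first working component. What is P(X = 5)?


P(X=5) = (1-p)^4 * p = (1/9)^4 * 8/9
= 1/6561 * 8/9 = 8/59049

8/59049


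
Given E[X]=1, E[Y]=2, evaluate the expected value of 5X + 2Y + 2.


E[5X + 2Y + 2] = 5*E[X] + 2*E[Y] + 2
= (5)*(1) + (2)*(2) + (2)
= 5 + 4 + 2 = 11

11


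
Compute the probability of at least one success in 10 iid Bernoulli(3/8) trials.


P(at least one) = 1 - P(none)
P(none) = (1 - 3/8)^10 = (5/8)^10 = 9765625/1073741824
P(at least one) = 1 - 9765625/1073741824 = 1063976199/1073741824

1063976199/1073741824


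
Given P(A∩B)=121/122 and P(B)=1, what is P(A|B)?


P(A|B) = P(A∩B)/P(B) = (121/122)/(122/122) = 121/122

121/122


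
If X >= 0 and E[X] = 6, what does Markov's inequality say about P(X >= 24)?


Markov: P(X >= a) <= E[X]/a
P(X >= 24) <= 6/24 = 1/4

1/4


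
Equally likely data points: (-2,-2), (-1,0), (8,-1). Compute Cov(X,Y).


E[X]=5/3, E[Y]=-1, E[XY]=-4/3
Cov(X,Y) = E[XY] - E[X]E[Y] = -4/3 - 5/3*-1 = 1/3

1/3


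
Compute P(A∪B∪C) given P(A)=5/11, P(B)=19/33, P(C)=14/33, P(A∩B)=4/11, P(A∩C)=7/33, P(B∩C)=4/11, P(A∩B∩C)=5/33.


P(A∪B∪C) = P(A)+P(B)+P(C) - P(AB)-P(AC)-P(BC) + P(ABC)
= 5/11+19/33+14/33 - 4/11-7/33-4/11 + 5/33
= 2/3

2/3


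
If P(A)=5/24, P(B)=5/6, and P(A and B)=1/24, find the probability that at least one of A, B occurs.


P(A∪B) = P(A) + P(B) - P(A∩B)
= 5/24 + 5/6 - 1/24 = 1

1


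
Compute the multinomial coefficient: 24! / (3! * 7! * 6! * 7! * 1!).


24! = 620448401733239439360000
Denominator: 3!=6 * 7!=5040 * 6!=720 * 7!=5040 * 1!=1
Coefficient = 620448401733239439360000 / 109734912000 = 5654065697280

5654065697280


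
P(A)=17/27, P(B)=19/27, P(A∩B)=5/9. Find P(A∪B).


P(A∪B) = P(A) + P(B) - P(A∩B)
= 17/27 + 19/27 - 5/9 = 7/9

7/9


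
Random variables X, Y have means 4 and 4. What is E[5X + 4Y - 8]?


E[5X + 4Y - 8] = 5*E[X] + 4*E[Y] - 8
= (5)*(4) + (4)*(4) + (-8)
= 20 + 16 - 8 = 28

28


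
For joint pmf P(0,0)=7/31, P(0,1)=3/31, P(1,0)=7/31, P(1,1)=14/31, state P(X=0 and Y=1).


Read from table: P(X=0, Y=1) = 3/31

3/31


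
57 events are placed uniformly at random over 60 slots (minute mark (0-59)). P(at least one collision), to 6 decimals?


P(all different) = prod((60-i)/60 for i=0..56) = 0.000000
P(at least one match) = 1 - 0.000000 = 1.000000

1.000000


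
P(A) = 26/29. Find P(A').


P(A') = 1 - P(A) = 1 - 26/29 = 3/29

3/29


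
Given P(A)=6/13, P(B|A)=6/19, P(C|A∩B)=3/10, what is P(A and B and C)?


P(A∩B∩C) = P(A) * P(B|A) * P(C|A∩B)
= 6/13 * 6/19 * 3/10
= 36/247 * 3/10 = 54/1235

54/1235


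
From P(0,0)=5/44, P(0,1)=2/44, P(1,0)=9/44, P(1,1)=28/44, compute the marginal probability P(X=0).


P(X=0) = P(0,0)+P(0,1) = 5/44 + 2/44 = 7/44

7/44


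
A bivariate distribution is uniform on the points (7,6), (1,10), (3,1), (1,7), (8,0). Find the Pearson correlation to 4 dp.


Cov(X,Y) = -6.8000, Var(X) = 8.8000, Var(Y) = 14.1600
rho = Cov/(sqrt(VarX)*sqrt(VarY)) = -0.6092

-0.6092


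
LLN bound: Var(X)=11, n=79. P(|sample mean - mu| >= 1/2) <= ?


Var(Xbar) = Var(X)/n = 11/79
Chebyshev: P(|Xbar-mu| >= 1/2) <= Var(Xbar)/(1/2)^2 = (11/79)/(1/4) = 44/79

44/79


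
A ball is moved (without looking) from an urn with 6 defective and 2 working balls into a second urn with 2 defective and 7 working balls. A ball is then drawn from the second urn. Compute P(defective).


P(transfer defective) = 6/8 = 3/4; P(transfer working) = 1/4
If defective transferred: Urn II has 3 defective of 10, so P(defective|defective moved) = 3/10
If working transferred: Urn II has 2 defective of 10, so P(defective|working moved) = 1/5
By total probability: P(defective) = 3/4*3/10 + 1/4*1/5 = 11/40

11/40


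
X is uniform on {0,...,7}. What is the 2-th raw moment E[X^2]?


E[X^2] = (1/8) * sum(x^2 for x=0..7)
= 140/8 = 35/2

35/2


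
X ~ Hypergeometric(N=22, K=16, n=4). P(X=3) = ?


P(X=3) = C(16,3)*C(6,1) / C(22,4)
= 560*6 / 7315
= 3360/7315 = 96/209

96/209


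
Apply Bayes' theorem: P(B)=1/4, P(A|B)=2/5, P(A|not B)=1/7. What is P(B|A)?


P(A) = P(A|B)P(B) + P(A|B')P(B') = 2/5*1/4 + 1/7*3/4 = 29/140
P(B|A) = P(A|B)P(B)/P(A) = (1/10)/(29/140) = 14/29

14/29


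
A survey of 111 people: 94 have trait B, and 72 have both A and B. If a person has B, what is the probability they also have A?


P(A|B) = P(A∩B)/P(B) = (72/111)/(94/111) = 72/94 = 36/47

36/47


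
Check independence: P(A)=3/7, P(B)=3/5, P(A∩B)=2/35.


P(A)*P(B) = 3/7*3/5 = 9/35
P(A∩B) = 2/35 != 9/35, so not independent

No, A and B are not independent


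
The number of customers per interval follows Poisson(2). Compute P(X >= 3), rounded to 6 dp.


P(X>=3) = 1 - P(X<=2) = 1 - (e^(-2)*2^0/0! + e^(-2)*2^1/1! + e^(-2)*2^2/2!)
≈ 1 - (0.1353352832 + 0.2706705665 + 0.2706705665)
= 1 - 0.6766764162 = 0.3233235838
≈ 0.323324

0.323324


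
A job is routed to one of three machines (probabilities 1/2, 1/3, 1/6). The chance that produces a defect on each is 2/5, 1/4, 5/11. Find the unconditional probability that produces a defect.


P(A) = P(A|B1)P(B1) + P(A|B2)P(B2) + P(A|B3)P(B3)
= 2/5*1/2 + 1/4*1/3 + 5/11*1/6
= 1/5 + 1/12 + 5/66 = 79/220

79/220


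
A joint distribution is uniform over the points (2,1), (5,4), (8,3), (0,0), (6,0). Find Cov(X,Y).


E[X]=21/5, E[Y]=8/5, E[XY]=46/5
Cov(X,Y) = E[XY] - E[X]E[Y] = 46/5 - 21/5*8/5 = 62/25

62/25


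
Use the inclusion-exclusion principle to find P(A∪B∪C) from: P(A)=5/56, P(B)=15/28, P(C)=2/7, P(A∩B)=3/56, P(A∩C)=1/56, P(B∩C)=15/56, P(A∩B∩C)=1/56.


P(A∪B∪C) = P(A)+P(B)+P(C) - P(AB)-P(AC)-P(BC) + P(ABC)
= 5/56+15/28+2/7 - 3/56-1/56-15/56 + 1/56
= 33/56

33/56


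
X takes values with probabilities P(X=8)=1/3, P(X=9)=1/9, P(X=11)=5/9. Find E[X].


E[X] = sum(x * P(x))
= 8*1/3 + 9*1/9 + 11*5/9
= 88/9

88/9


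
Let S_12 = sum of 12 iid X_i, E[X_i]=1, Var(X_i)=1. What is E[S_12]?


E[S_n] = n*E[X_1] = 12*1 = 12

12


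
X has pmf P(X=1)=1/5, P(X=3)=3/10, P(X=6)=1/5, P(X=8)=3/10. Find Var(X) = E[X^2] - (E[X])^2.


E[X] = 47/10, E[X^2] = 293/10
Var(X) = E[X^2] - (E[X])^2 = 293/10 - (47/10)^2 = 721/100

721/100


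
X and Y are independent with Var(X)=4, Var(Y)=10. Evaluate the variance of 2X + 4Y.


Independence => Cov(X,Y)=0
Var(2X + 4Y) = 2^2*Var(X) + 4^2*Var(Y)
= 4*4 + 16*10 = 176

176


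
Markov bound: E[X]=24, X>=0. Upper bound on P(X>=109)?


Markov: P(X >= a) <= E[X]/a
P(X >= 109) <= 24/109

24/109


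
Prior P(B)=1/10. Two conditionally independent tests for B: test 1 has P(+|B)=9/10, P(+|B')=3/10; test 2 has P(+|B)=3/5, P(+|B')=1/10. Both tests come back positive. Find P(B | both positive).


After test 1: P(+) = 9/10*1/10 + 3/10*9/10 = 9/25
P(B|+) = (9/100)/(9/25) = 1/4
After test 2 (use post1 as new prior): P(+) = 3/5*1/4 + 1/10*3/4 = 9/40
P(B|+,+) = (3/20)/(9/40) = 2/3

2/3


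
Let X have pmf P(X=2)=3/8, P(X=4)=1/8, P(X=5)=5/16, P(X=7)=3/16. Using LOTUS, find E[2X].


E[2X] = sum(g(x)*P(x))
= 4*3/8 + 8*1/8 + 10*5/16 + 14*3/16
= 33/4

33/4


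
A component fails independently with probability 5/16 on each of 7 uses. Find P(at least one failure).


P(at least one) = 1 - P(none)
P(none) = (1 - 5/16)^7 = (11/16)^7 = 19487171/268435456
P(at least one) = 1 - 19487171/268435456 = 248948285/268435456

248948285/268435456


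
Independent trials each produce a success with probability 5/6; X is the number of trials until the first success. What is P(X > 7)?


P(X > 7) = P(first 7 trials all fail) = (1-p)^7 = (1/6)^7 = 1/279936

1/279936


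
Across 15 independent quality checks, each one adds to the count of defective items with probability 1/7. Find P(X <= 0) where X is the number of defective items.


P(X<=0) = P(X=0)
= 470184984576/4747561509943
= 470184984576/4747561509943

470184984576/4747561509943


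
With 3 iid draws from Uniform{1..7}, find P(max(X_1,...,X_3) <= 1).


P(max <= 1) = P(all X_i <= 1) = (P(X_1 <= 1))^3
= (1/7)^3 = 1/343

1/343


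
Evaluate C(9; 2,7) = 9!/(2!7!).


9! = 362880
Denominator: 2!=2 * 7!=5040
Coefficient = 362880 / 10080 = 36

36


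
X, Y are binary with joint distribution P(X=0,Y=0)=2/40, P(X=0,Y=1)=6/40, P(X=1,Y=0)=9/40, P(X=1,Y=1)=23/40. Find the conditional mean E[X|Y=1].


P(Y=1) = 29/40
E[X|Y=1] = (0*6 + 1*23)/29 = 23/29

23/29


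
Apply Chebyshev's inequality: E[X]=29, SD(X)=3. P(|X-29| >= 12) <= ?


k = 12/3 = 4
Chebyshev: P(|X-mu| >= k*sigma) <= 1/k^2 = 1/4^2 = 1/16

1/16


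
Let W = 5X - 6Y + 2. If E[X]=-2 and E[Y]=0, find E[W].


E[5X - 6Y + 2] = 5*E[X] - 6*E[Y] + 2
= (5)*(-2) + (-6)*(0) + (2)
= -10 + 0 + 2 = -8

-8


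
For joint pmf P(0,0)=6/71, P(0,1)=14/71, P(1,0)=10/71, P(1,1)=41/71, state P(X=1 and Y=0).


Read from table: P(X=1, Y=0) = 10/71

10/71


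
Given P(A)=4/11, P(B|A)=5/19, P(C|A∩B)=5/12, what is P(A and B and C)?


P(A∩B∩C) = P(A) * P(B|A) * P(C|A∩B)
= 4/11 * 5/19 * 5/12
= 20/209 * 5/12 = 25/627

25/627


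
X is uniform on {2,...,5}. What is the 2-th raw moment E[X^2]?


E[X^2] = (1/4) * sum(x^2 for x=2..5)
= 54/4 = 27/2

27/2


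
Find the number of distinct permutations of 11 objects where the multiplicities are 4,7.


11! = 39916800
Denominator: 4!=24 * 7!=5040
Coefficient = 39916800 / 120960 = 330

330


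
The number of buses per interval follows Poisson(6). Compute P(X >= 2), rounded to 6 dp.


P(X>=2) = 1 - P(X<=1) = 1 - (e^(-6)*6^0/0! + e^(-6)*6^1/1!)
≈ 1 - (0.0024787522 + 0.0148725131)
= 1 - 0.0173512653 = 0.9826487347
≈ 0.982649

0.982649


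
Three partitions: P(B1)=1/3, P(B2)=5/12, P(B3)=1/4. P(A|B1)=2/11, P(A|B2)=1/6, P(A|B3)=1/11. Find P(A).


P(A) = P(A|B1)P(B1) + P(A|B2)P(B2) + P(A|B3)P(B3)
= 2/11*1/3 + 1/6*5/12 + 1/11*1/4
= 2/33 + 5/72 + 1/44 = 11/72

11/72


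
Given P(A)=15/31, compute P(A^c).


P(A') = 1 - P(A) = 1 - 15/31 = 16/31

16/31


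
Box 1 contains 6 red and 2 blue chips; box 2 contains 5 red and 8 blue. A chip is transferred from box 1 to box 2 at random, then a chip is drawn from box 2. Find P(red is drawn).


P(transfer red) = 6/8 = 3/4; P(transfer blue) = 1/4
If red transferred: Urn II has 6 red of 14, so P(red|red moved) = 3/7
If blue transferred: Urn II has 5 red of 14, so P(red|blue moved) = 5/14
By total probability: P(red) = 3/4*3/7 + 1/4*5/14 = 23/56

23/56


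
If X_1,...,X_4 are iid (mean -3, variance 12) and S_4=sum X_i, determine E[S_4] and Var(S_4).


E[S_n] = n*mu = 4*-3 = -12
Var(S_n) = n*sigma^2 = 4*12 = 48

E[S_4]=-12, Var(S_4)=48


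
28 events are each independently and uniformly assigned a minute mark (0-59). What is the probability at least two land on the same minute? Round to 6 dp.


P(all different) = prod((60-i)/60 for i=0..27) = 0.000515
P(at least one match) = 1 - 0.000515 = 0.999485

0.999485


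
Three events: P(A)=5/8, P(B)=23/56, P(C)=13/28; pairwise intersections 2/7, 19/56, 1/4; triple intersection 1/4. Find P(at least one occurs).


P(A∪B∪C) = P(A)+P(B)+P(C) - P(AB)-P(AC)-P(BC) + P(ABC)
= 5/8+23/56+13/28 - 2/7-19/56-1/4 + 1/4
= 7/8

7/8


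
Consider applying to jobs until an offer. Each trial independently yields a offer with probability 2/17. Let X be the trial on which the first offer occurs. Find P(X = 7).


P(X=7) = (1-p)^6 * p = (15/17)^6 * 2/17
= 11390625/24137569 * 2/17 = 22781250/410338673

22781250/410338673


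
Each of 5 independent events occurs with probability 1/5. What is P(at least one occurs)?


P(at least one) = 1 - P(none)
P(none) = (1 - 1/5)^5 = (4/5)^5 = 1024/3125
P(at least one) = 1 - 1024/3125 = 2101/3125

2101/3125


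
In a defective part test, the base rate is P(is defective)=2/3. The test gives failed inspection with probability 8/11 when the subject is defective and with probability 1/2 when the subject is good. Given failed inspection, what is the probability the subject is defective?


P(A) = P(A|B)P(B) + P(A|B')P(B') = 8/11*2/3 + 1/2*1/3 = 43/66
P(B|A) = P(A|B)P(B)/P(A) = (16/33)/(43/66) = 32/43

32/43


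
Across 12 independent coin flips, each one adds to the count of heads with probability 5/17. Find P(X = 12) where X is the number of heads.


P(X=12) = C(12,12) * p^12 * (1-p)^0
= 1 * 244140625/582622237229761 * 1
= 244140625/582622237229761

244140625/582622237229761


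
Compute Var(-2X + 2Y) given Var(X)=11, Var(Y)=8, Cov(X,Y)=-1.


Var(-2X + 2Y) = (-2)^2*Var(X) + 2^2*Var(Y) + 2*(-2)*2*Cov(X,Y)
= 4*11 + 4*8 - 8*(-1)
= 44 + 32 + 8 = 84

84


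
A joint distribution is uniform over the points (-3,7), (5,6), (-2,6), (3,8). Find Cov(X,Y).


E[X]=3/4, E[Y]=27/4, E[XY]=21/4
Cov(X,Y) = E[XY] - E[X]E[Y] = 21/4 - 3/4*27/4 = 3/16

3/16


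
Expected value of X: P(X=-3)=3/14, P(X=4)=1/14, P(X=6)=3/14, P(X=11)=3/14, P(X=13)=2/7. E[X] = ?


E[X] = sum(x * P(x))
= -3*3/14 + 4*1/14 + 6*3/14 + 11*3/14 + 13*2/7
= 7

7


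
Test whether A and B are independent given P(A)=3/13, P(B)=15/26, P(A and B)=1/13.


P(A)*P(B) = 3/13*15/26 = 45/338
P(A∩B) = 1/13 != 45/338, so not independent

No, A and B are not independent


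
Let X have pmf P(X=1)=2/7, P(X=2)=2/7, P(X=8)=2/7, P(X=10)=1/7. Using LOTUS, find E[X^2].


E[X^2] = sum(g(x)*P(x))
= 1*2/7 + 4*2/7 + 64*2/7 + 100*1/7
= 34

34


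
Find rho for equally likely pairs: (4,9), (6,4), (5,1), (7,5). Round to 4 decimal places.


Cov(X,Y) = -1.1250, Var(X) = 1.2500, Var(Y) = 8.1875
rho = Cov/(sqrt(VarX)*sqrt(VarY)) = -0.3517

-0.3517


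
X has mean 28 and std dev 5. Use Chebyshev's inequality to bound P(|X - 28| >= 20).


k = 20/5 = 4
Chebyshev: P(|X-mu| >= k*sigma) <= 1/k^2 = 1/4^2 = 1/16

1/16


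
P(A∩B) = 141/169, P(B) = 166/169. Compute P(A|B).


P(A|B) = P(A∩B)/P(B) = (141/169)/(166/169) = 141/166

141/166


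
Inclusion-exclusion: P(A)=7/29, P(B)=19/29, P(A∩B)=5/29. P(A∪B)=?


P(A∪B) = P(A) + P(B) - P(A∩B)
= 7/29 + 19/29 - 5/29 = 21/29

21/29


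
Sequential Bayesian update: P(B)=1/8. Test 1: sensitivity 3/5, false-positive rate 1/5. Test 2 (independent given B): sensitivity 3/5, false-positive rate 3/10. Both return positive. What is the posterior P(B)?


After test 1: P(+) = 3/5*1/8 + 1/5*7/8 = 1/4
P(B|+) = (3/40)/(1/4) = 3/10
After test 2 (use post1 as new prior): P(+) = 3/5*3/10 + 3/10*7/10 = 39/100
P(B|+,+) = (9/50)/(39/100) = 6/13

6/13


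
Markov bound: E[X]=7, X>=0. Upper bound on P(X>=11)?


Markov: P(X >= a) <= E[X]/a
P(X >= 11) <= 7/11

7/11


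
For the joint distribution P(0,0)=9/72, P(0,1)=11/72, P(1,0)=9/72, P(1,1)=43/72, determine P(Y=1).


P(Y=1) = P(0,1)+P(1,1) = 11/72 + 43/72 = 54/72 = 3/4

3/4


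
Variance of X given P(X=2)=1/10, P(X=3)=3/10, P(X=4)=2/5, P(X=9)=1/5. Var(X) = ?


E[X] = 9/2, E[X^2] = 257/10
Var(X) = E[X^2] - (E[X])^2 = 257/10 - (9/2)^2 = 109/20

109/20


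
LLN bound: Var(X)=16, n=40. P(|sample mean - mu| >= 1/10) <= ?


Var(Xbar) = Var(X)/n = 16/40
Chebyshev: P(|Xbar-mu| >= 1/10) <= Var(Xbar)/(1/10)^2 = (2/5)/(1/100) = 40
Bound exceeds 1, so trivial bound: 1

1


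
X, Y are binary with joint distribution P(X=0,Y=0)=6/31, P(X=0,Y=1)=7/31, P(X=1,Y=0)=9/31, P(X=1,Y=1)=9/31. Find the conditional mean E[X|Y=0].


P(Y=0) = 15/31
E[X|Y=0] = (0*6 + 1*9)/15 = 9/15 = 3/5

3/5


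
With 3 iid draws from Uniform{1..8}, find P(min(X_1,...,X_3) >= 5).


P(min >= 5) = P(all X_i >= 5) = (P(X_1 >= 5))^3
= (4/8)^3 = (1/2)^3 = 1/8

1/8


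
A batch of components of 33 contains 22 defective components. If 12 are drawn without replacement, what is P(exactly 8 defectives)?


P(X=8) = C(22,8)*C(11,4) / C(33,12)
= 319770*330 / 354817320
= 105524100/354817320 = 159885/537602

159885/537602


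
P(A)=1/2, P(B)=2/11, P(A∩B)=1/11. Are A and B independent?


P(A)*P(B) = 1/2*2/11 = 1/11
P(A∩B) = 1/11, which equals P(A)P(B), so independent

Yes, A and B are independent


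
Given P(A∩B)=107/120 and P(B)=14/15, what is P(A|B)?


P(A|B) = P(A∩B)/P(B) = (107/120)/(112/120) = 107/112

107/112


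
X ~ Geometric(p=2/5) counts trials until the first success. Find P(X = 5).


P(X=5) = (1-p)^4 * p = (3/5)^4 * 2/5
= 81/625 * 2/5 = 162/3125

162/3125


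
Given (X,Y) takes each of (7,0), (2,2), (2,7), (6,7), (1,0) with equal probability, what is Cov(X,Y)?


E[X]=18/5, E[Y]=16/5, E[XY]=12
Cov(X,Y) = E[XY] - E[X]E[Y] = 12 - 18/5*16/5 = 12/25

12/25


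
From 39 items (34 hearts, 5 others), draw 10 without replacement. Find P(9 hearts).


P(X=9) = C(34,9)*C(5,1) / C(39,10)
= 52451256*5 / 635745396
= 262256280/635745396 = 290/703

290/703


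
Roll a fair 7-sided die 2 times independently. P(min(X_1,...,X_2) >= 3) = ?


P(min >= 3) = P(all X_i >= 3) = (P(X_1 >= 3))^2
= (5/7)^2 = 25/49

25/49


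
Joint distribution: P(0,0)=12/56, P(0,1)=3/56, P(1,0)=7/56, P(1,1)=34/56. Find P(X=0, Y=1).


Read from table: P(X=0, Y=1) = 3/56

3/56


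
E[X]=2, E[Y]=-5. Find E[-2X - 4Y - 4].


E[-2X - 4Y - 4] = -2*E[X] - 4*E[Y] - 4
= (-2)*(2) + (-4)*(-5) + (-4)
= -4 + 20 - 4 = 12

12


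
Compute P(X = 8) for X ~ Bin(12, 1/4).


P(X=8) = C(12,8) * p^8 * (1-p)^4
= 495 * 1/65536 * 81/256
= 40095/16777216

40095/16777216


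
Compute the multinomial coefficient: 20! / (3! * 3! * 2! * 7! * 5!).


20! = 2432902008176640000
Denominator: 3!=6 * 3!=6 * 2!=2 * 7!=5040 * 5!=120
Coefficient = 2432902008176640000 / 43545600 = 55870214400

55870214400


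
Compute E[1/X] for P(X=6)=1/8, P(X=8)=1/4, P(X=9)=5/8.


E[1/X] = sum(g(x)*P(x))
= 1/6*1/8 + 1/8*1/4 + 1/9*5/8
= 35/288

35/288


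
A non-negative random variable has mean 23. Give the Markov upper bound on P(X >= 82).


Markov: P(X >= a) <= E[X]/a
P(X >= 82) <= 23/82

23/82


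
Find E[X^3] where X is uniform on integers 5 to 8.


E[X^3] = (1/4) * sum(x^3 for x=5..8)
= 1196/4 = 299

299


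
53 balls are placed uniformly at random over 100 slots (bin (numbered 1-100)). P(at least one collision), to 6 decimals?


P(all different) = prod((100-i)/100 for i=0..52) = 0.000000
P(at least one match) = 1 - 0.000000 = 1.000000

1.000000


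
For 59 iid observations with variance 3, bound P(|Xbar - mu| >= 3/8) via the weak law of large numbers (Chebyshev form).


Var(Xbar) = Var(X)/n = 3/59
Chebyshev: P(|Xbar-mu| >= 3/8) <= Var(Xbar)/(3/8)^2 = (3/59)/(9/64) = 64/177

64/177


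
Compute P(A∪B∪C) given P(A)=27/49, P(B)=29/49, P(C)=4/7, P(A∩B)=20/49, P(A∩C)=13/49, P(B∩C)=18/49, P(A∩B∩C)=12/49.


P(A∪B∪C) = P(A)+P(B)+P(C) - P(AB)-P(AC)-P(BC) + P(ABC)
= 27/49+29/49+4/7 - 20/49-13/49-18/49 + 12/49
= 45/49

45/49


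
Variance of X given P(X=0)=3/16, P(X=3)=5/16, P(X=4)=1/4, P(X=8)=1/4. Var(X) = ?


E[X] = 63/16, E[X^2] = 365/16
Var(X) = E[X^2] - (E[X])^2 = 365/16 - (63/16)^2 = 1871/256

1871/256


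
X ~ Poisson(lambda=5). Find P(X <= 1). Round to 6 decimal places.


P(X<=1) = e^(-5)*5^0/0! + e^(-5)*5^1/1!
≈ 0.0067379470 + 0.0336897350
= 0.0404276820
≈ 0.040428

0.040428


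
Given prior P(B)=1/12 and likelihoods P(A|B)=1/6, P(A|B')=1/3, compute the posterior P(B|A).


P(A) = P(A|B)P(B) + P(A|B')P(B') = 1/6*1/12 + 1/3*11/12 = 23/72
P(B|A) = P(A|B)P(B)/P(A) = (1/72)/(23/72) = 1/23

1/23


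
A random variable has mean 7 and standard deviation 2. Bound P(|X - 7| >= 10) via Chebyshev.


k = 10/2 = 5
Chebyshev: P(|X-mu| >= k*sigma) <= 1/k^2 = 1/5^2 = 1/25

1/25


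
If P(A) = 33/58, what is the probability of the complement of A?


P(A') = 1 - P(A) = 1 - 33/58 = 25/58

25/58


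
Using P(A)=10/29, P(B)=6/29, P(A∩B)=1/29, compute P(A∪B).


P(A∪B) = P(A) + P(B) - P(A∩B)
= 10/29 + 6/29 - 1/29 = 15/29

15/29


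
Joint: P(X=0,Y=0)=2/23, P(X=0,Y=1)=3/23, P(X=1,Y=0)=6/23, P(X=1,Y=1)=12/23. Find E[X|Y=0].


P(Y=0) = 8/23
E[X|Y=0] = (0*2 + 1*6)/8 = 6/8 = 3/4

3/4


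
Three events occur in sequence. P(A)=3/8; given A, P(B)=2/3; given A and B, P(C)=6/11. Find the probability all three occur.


P(A∩B∩C) = P(A) * P(B|A) * P(C|A∩B)
= 3/8 * 2/3 * 6/11
= 1/4 * 6/11 = 3/22

3/22


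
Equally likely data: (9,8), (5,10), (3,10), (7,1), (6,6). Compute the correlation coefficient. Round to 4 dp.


Cov(X,Y) = -3.0000, Var(X) = 4.0000, Var(Y) = 11.2000
rho = Cov/(sqrt(VarX)*sqrt(VarY)) = -0.4482

-0.4482


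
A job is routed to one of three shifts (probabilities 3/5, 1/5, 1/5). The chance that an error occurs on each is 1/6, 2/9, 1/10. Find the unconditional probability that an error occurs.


P(A) = P(A|B1)P(B1) + P(A|B2)P(B2) + P(A|B3)P(B3)
= 1/6*3/5 + 2/9*1/5 + 1/10*1/5
= 1/10 + 2/45 + 1/50 = 37/225

37/225


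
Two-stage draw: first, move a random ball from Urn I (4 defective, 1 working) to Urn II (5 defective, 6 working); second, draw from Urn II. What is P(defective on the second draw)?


P(transfer defective) = 4/5; P(transfer working) = 1/5
If defective transferred: Urn II has 6 defective of 12, so P(defective|defective moved) = 1/2
If working transferred: Urn II has 5 defective of 12, so P(defective|working moved) = 5/12
By total probability: P(defective) = 4/5*1/2 + 1/5*5/12 = 29/60

29/60


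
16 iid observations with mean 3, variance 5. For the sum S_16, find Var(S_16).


By independence, Var(S_n) = n*Var(X_1) = 16*5 = 80

80


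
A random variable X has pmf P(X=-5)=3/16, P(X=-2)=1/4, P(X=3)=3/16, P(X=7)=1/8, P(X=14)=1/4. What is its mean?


E[X] = sum(x * P(x))
= -5*3/16 - 2*1/4 + 3*3/16 + 7*1/8 + 14*1/4
= 7/2

7/2


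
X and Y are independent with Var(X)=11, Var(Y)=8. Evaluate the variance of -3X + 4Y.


Independence => Cov(X,Y)=0
Var(-3X + 4Y) = (-3)^2*Var(X) + 4^2*Var(Y)
= 9*11 + 16*8 = 227

227


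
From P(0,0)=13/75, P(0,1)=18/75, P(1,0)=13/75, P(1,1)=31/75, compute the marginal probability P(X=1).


P(X=1) = P(1,0)+P(1,1) = 13/75 + 31/75 = 44/75

44/75


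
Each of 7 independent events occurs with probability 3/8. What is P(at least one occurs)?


P(at least one) = 1 - P(none)
P(none) = (1 - 3/8)^7 = (5/8)^7 = 78125/2097152
P(at least one) = 1 - 78125/2097152 = 2019027/2097152

2019027/2097152


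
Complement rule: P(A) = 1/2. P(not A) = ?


P(A') = 1 - P(A) = 1 - 1/2 = 1/2

1/2


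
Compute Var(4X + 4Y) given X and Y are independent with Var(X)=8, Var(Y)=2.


Independence => Cov(X,Y)=0
Var(4X + 4Y) = 4^2*Var(X) + 4^2*Var(Y)
= 16*8 + 16*2 = 160

160


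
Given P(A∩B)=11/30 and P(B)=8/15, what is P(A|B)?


P(A|B) = P(A∩B)/P(B) = (11/30)/(16/30) = 11/16

11/16


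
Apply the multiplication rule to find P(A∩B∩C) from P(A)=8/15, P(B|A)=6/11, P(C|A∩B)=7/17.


P(A∩B∩C) = P(A) * P(B|A) * P(C|A∩B)
= 8/15 * 6/11 * 7/17
= 16/55 * 7/17 = 112/935

112/935


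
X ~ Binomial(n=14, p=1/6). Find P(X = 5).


P(X=5) = C(14,5) * p^5 * (1-p)^9
= 2002 * 1/7776 * 1953125/10077696
= 1955078125/39182082048

1955078125/39182082048


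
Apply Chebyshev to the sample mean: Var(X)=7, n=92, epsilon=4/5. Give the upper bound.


Var(Xbar) = Var(X)/n = 7/92
Chebyshev: P(|Xbar-mu| >= 4/5) <= Var(Xbar)/(4/5)^2 = (7/92)/(16/25) = 175/1472

175/1472


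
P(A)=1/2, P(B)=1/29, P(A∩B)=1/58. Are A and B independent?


P(A)*P(B) = 1/2*1/29 = 1/58
P(A∩B) = 1/58, which equals P(A)P(B), so independent

Yes, A and B are independent


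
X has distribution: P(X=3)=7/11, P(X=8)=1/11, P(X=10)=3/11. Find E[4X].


E[4X] = sum(g(x)*P(x))
= 12*7/11 + 32*1/11 + 40*3/11
= 236/11

236/11


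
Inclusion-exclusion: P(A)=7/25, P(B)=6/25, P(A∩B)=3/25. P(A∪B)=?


P(A∪B) = P(A) + P(B) - P(A∩B)
= 7/25 + 6/25 - 3/25 = 2/5

2/5


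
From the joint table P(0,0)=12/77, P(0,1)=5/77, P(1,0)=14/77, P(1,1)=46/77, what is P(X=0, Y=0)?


Read from table: P(X=0, Y=0) = 12/77

12/77


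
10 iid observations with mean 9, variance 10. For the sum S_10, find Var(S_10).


By independence, Var(S_n) = n*Var(X_1) = 10*10 = 100

100


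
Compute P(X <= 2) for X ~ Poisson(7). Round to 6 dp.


P(X<=2) = e^(-7)*7^0/0! + e^(-7)*7^1/1! + e^(-7)*7^2/2!
≈ 0.0009118820 + 0.0063831738 + 0.0223411082
= 0.0296361640
≈ 0.029636

0.029636


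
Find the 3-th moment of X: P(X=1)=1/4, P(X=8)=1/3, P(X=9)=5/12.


E[X^3] = sum(x^3 * P(x))
= 1*1/4 + 512*1/3 + 729*5/12
= 1424/3

1424/3


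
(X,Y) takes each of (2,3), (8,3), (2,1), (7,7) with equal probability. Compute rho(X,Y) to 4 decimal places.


Cov(X,Y) = 3.6250, Var(X) = 7.6875, Var(Y) = 4.7500
rho = Cov/(sqrt(VarX)*sqrt(VarY)) = 0.5999

0.5999


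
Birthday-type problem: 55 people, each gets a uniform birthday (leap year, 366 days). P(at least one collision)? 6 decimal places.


P(all different) = prod((366-i)/366 for i=0..54) = 0.013909
P(at least one match) = 1 - 0.013909 = 0.986091

0.986091


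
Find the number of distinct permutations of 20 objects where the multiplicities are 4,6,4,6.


20! = 2432902008176640000
Denominator: 4!=24 * 6!=720 * 4!=24 * 6!=720
Coefficient = 2432902008176640000 / 298598400 = 8147739600

8147739600


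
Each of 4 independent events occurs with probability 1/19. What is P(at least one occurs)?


P(at least one) = 1 - P(none)
P(none) = (1 - 1/19)^4 = (18/19)^4 = 104976/130321
P(at least one) = 1 - 104976/130321 = 25345/130321

25345/130321


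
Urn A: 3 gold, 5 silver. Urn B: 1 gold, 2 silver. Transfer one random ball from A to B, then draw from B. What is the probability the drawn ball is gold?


P(transfer gold) = 3/8; P(transfer silver) = 5/8
If gold transferred: Urn II has 2 gold of 4, so P(gold|gold moved) = 1/2
If silver transferred: Urn II has 1 gold of 4, so P(gold|silver moved) = 1/4
By total probability: P(gold) = 3/8*1/2 + 5/8*1/4 = 11/32

11/32


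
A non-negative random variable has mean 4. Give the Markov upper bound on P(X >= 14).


Markov: P(X >= a) <= E[X]/a
P(X >= 14) <= 4/14 = 2/7

2/7


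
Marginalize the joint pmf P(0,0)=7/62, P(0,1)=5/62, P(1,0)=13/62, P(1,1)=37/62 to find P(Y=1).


P(Y=1) = P(0,1)+P(1,1) = 5/62 + 37/62 = 42/62 = 21/31

21/31


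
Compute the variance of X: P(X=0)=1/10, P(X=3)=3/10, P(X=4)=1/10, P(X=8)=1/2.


E[X] = 53/10, E[X^2] = 363/10
Var(X) = E[X^2] - (E[X])^2 = 363/10 - (53/10)^2 = 821/100

821/100


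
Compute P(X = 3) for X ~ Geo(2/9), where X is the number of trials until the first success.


P(X=3) = (1-p)^2 * p = (7/9)^2 * 2/9
= 49/81 * 2/9 = 98/729

98/729


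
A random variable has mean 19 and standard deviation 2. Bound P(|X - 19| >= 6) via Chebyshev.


k = 6/2 = 3
Chebyshev: P(|X-mu| >= k*sigma) <= 1/k^2 = 1/3^2 = 1/9

1/9


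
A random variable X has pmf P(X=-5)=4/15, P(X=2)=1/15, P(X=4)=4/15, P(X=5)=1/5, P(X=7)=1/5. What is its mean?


E[X] = sum(x * P(x))
= -5*4/15 + 2*1/15 + 4*4/15 + 5*1/5 + 7*1/5
= 34/15

34/15


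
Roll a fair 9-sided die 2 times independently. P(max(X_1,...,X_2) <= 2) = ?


P(max <= 2) = P(all X_i <= 2) = (P(X_1 <= 2))^2
= (2/9)^2 = 4/81

4/81


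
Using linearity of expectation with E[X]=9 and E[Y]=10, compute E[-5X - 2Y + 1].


E[-5X - 2Y + 1] = -5*E[X] - 2*E[Y] + 1
= (-5)*(9) + (-2)*(10) + (1)
= -45 - 20 + 1 = -64

-64


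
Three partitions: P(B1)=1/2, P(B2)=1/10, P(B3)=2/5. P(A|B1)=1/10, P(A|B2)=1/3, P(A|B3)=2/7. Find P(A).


P(A) = P(A|B1)P(B1) + P(A|B2)P(B2) + P(A|B3)P(B3)
= 1/10*1/2 + 1/3*1/10 + 2/7*2/5
= 1/20 + 1/30 + 4/35 = 83/420

83/420


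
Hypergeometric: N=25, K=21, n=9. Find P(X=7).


P(X=7) = C(21,7)*C(4,2) / C(25,9)
= 116280*6 / 2042975
= 697680/2042975 = 432/1265

432/1265


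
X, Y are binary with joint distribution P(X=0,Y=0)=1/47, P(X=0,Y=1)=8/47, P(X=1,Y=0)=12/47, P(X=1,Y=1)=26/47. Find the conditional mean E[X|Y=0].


P(Y=0) = 13/47
E[X|Y=0] = (0*1 + 1*12)/13 = 12/13

12/13


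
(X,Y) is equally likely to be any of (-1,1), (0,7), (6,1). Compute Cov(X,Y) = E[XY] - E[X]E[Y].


E[X]=5/3, E[Y]=3, E[XY]=5/3
Cov(X,Y) = E[XY] - E[X]E[Y] = 5/3 - 5/3*3 = -10/3

-10/3


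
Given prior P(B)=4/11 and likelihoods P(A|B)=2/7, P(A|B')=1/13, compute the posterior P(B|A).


P(A) = P(A|B)P(B) + P(A|B')P(B') = 2/7*4/11 + 1/13*7/11 = 153/1001
P(B|A) = P(A|B)P(B)/P(A) = (8/77)/(153/1001) = 104/153

104/153


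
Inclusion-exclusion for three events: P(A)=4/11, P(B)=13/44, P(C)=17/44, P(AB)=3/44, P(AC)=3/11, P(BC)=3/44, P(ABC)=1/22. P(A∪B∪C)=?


P(A∪B∪C) = P(A)+P(B)+P(C) - P(AB)-P(AC)-P(BC) + P(ABC)
= 4/11+13/44+17/44 - 3/44-3/11-3/44 + 1/22
= 15/22

15/22


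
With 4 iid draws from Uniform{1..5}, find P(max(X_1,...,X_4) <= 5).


P(max <= 5) = P(all X_i <= 5) = (P(X_1 <= 5))^4
= (5/5)^4 = 1^4 = 1

1


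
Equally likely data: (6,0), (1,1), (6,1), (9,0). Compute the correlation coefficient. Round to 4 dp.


Cov(X,Y) = -1.0000, Var(X) = 8.2500, Var(Y) = 0.2500
rho = Cov/(sqrt(VarX)*sqrt(VarY)) = -0.6963

-0.6963


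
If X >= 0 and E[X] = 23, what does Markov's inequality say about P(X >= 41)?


Markov: P(X >= a) <= E[X]/a
P(X >= 41) <= 23/41

23/41


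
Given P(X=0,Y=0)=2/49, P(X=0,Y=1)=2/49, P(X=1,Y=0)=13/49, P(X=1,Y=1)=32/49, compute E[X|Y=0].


P(Y=0) = 15/49
E[X|Y=0] = (0*2 + 1*13)/15 = 13/15

13/15


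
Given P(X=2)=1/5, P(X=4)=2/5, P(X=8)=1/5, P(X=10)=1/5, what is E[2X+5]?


E[2X+5] = sum(g(x)*P(x))
= 9*1/5 + 13*2/5 + 21*1/5 + 25*1/5
= 81/5

81/5


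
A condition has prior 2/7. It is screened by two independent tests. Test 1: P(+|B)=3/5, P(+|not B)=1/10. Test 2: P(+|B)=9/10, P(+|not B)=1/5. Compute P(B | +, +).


After test 1: P(+) = 3/5*2/7 + 1/10*5/7 = 17/70
P(B|+) = (6/35)/(17/70) = 12/17
After test 2 (use post1 as new prior): P(+) = 9/10*12/17 + 1/5*5/17 = 59/85
P(B|+,+) = (54/85)/(59/85) = 54/59

54/59


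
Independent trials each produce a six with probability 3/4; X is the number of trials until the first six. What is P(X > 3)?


P(X > 3) = P(first 3 trials all fail) = (1-p)^3 = (1/4)^3 = 1/64

1/64


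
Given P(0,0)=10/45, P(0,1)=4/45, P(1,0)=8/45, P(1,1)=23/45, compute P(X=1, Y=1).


Read from table: P(X=1, Y=1) = 23/45

23/45


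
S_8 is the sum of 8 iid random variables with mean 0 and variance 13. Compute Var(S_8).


By independence, Var(S_n) = n*Var(X_1) = 8*13 = 104

104


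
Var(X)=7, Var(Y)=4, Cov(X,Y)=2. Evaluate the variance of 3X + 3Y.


Var(3X + 3Y) = 3^2*Var(X) + 3^2*Var(Y) + 2*3*3*Cov(X,Y)
= 9*7 + 9*4 + 18*2
= 63 + 36 + 36 = 135

135


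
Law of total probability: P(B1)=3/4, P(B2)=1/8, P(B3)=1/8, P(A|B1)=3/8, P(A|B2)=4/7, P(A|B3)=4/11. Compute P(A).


P(A) = P(A|B1)P(B1) + P(A|B2)P(B2) + P(A|B3)P(B3)
= 3/8*3/4 + 4/7*1/8 + 4/11*1/8
= 9/32 + 1/14 + 1/22 = 981/2464

981/2464


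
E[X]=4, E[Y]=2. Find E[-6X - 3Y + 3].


E[-6X - 3Y + 3] = -6*E[X] - 3*E[Y] + 3
= (-6)*(4) + (-3)*(2) + (3)
= -24 - 6 + 3 = -27

-27


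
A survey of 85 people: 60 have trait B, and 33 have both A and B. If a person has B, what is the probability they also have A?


P(A|B) = P(A∩B)/P(B) = (33/85)/(60/85) = 33/60 = 11/20

11/20


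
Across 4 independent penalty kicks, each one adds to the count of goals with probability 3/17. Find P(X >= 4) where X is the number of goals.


P(X>=4) = P(X=4)
= 81/83521
= 81/83521

81/83521


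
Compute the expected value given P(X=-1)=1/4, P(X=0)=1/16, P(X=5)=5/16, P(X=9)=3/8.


E[X] = sum(x * P(x))
= -1*1/4 + 0*1/16 + 5*5/16 + 9*3/8
= 75/16

75/16


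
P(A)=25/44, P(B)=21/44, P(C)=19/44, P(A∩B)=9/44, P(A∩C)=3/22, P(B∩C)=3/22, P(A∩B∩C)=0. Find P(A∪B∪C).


P(A∪B∪C) = P(A)+P(B)+P(C) - P(AB)-P(AC)-P(BC) + P(ABC)
= 25/44+21/44+19/44 - 9/44-3/22-3/22 + 0
= 1

1


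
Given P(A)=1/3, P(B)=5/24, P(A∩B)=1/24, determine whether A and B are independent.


P(A)*P(B) = 1/3*5/24 = 5/72
P(A∩B) = 1/24 != 5/72, so not independent

No, A and B are not independent


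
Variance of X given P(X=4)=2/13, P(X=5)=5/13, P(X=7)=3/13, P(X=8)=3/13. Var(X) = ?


E[X] = 6, E[X^2] = 496/13
Var(X) = E[X^2] - (E[X])^2 = 496/13 - (6)^2 = 28/13

28/13


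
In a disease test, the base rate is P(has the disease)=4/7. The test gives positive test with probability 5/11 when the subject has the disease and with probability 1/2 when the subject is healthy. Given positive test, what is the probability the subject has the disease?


P(A) = P(A|B)P(B) + P(A|B')P(B') = 5/11*4/7 + 1/2*3/7 = 73/154
P(B|A) = P(A|B)P(B)/P(A) = (20/77)/(73/154) = 40/73

40/73


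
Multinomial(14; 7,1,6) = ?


14! = 87178291200
Denominator: 7!=5040 * 1!=1 * 6!=720
Coefficient = 87178291200 / 3628800 = 24024

24024


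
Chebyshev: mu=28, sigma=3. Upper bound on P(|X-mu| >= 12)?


k = 12/3 = 4
Chebyshev: P(|X-mu| >= k*sigma) <= 1/k^2 = 1/4^2 = 1/16

1/16


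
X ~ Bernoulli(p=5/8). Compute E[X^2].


For Bernoulli: X in {0,1}
E[X^2] = 0^2*(1-5/8) + 1^2*5/8 = 5/8

5/8


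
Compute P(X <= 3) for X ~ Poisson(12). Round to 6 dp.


P(X<=3) = e^(-12)*12^0/0! + e^(-12)*12^1/1! + e^(-12)*12^2/2! + e^(-12)*12^3/3!
≈ 0.0000061442 + 0.0000737305 + 0.0004423833 + 0.0017695332
= 0.0022917912
≈ 0.002292

0.002292


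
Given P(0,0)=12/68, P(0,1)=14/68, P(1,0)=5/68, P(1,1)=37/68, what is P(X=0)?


P(X=0) = P(0,0)+P(0,1) = 12/68 + 14/68 = 26/68 = 13/34

13/34


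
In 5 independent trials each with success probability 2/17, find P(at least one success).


P(at least one) = 1 - P(none)
P(none) = (1 - 2/17)^5 = (15/17)^5 = 759375/1419857
P(at least one) = 1 - 759375/1419857 = 660482/1419857

660482/1419857


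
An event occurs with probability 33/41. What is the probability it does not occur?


P(A') = 1 - P(A) = 1 - 33/41 = 8/41

8/41


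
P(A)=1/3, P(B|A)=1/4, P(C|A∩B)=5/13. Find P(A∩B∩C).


P(A∩B∩C) = P(A) * P(B|A) * P(C|A∩B)
= 1/3 * 1/4 * 5/13
= 1/12 * 5/13 = 5/156

5/156


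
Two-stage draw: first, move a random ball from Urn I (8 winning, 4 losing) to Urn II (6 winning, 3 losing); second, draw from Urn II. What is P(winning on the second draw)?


P(transfer winning) = 8/12 = 2/3; P(transfer losing) = 1/3
If winning transferred: Urn II has 7 winning of 10, so P(winning|winning moved) = 7/10
If losing transferred: Urn II has 6 winning of 10, so P(winning|losing moved) = 3/5
By total probability: P(winning) = 2/3*7/10 + 1/3*3/5 = 2/3

2/3


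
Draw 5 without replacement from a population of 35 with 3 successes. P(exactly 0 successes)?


P(X=0) = C(3,0)*C(32,5) / C(35,5)
= 1*201376 / 324632
= 201376/324632 = 116/187

116/187


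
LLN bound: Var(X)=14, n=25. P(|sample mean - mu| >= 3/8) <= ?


Var(Xbar) = Var(X)/n = 14/25
Chebyshev: P(|Xbar-mu| >= 3/8) <= Var(Xbar)/(3/8)^2 = (14/25)/(9/64) = 896/225
Bound exceeds 1, so trivial bound: 1

1


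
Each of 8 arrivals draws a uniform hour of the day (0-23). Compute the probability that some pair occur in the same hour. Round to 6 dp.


P(all different) = prod((24-i)/24 for i=0..7) = 0.269399
P(at least one match) = 1 - 0.269399 = 0.730601

0.730601


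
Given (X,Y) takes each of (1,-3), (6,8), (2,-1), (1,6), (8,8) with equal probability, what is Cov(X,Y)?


E[X]=18/5, E[Y]=18/5, E[XY]=113/5
Cov(X,Y) = E[XY] - E[X]E[Y] = 113/5 - 18/5*18/5 = 241/25

241/25


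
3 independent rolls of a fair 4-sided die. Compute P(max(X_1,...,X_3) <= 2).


P(max <= 2) = P(all X_i <= 2) = (P(X_1 <= 2))^3
= (2/4)^3 = (1/2)^3 = 1/8

1/8


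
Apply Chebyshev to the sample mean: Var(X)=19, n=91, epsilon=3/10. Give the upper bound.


Var(Xbar) = Var(X)/n = 19/91
Chebyshev: P(|Xbar-mu| >= 3/10) <= Var(Xbar)/(3/10)^2 = (19/91)/(9/100) = 1900/819
Bound exceeds 1, so trivial bound: 1

1


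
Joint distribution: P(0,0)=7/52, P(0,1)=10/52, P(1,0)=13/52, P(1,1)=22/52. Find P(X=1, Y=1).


Read from table: P(X=1, Y=1) = 22/52 = 11/26

11/26


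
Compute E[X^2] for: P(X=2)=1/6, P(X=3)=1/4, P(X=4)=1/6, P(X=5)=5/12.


E[X^2] = sum(x^2 * P(x))
= 4*1/6 + 9*1/4 + 16*1/6 + 25*5/12
= 16

16


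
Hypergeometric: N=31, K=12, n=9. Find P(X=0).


P(X=0) = C(12,0)*C(19,9) / C(31,9)
= 1*92378 / 20160075
= 92378/20160075 = 7106/1550775

7106/1550775


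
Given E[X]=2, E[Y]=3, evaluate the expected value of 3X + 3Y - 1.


E[3X + 3Y - 1] = 3*E[X] + 3*E[Y] - 1
= (3)*(2) + (3)*(3) + (-1)
= 6 + 9 - 1 = 14

14


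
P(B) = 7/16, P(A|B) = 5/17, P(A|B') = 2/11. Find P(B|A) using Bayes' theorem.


P(A) = P(A|B)P(B) + P(A|B')P(B') = 5/17*7/16 + 2/11*9/16 = 691/2992
P(B|A) = P(A|B)P(B)/P(A) = (35/272)/(691/2992) = 385/691

385/691


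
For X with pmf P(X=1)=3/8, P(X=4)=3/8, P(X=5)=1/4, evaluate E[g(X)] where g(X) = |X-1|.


E[|X-1|] = sum(g(x)*P(x))
= 0*3/8 + 3*3/8 + 4*1/4
= 17/8

17/8


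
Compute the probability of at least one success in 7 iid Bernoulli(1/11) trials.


P(at least one) = 1 - P(none)
P(none) = (1 - 1/11)^7 = (10/11)^7 = 10000000/19487171
P(at least one) = 1 - 10000000/19487171 = 9487171/19487171

9487171/19487171


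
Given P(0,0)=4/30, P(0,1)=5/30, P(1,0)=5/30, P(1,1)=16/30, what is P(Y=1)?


P(Y=1) = P(0,1)+P(1,1) = 5/30 + 16/30 = 21/30 = 7/10

7/10


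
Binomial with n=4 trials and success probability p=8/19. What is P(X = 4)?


P(X=4) = C(4,4) * p^4 * (1-p)^0
= 1 * 4096/130321 * 1
= 4096/130321

4096/130321


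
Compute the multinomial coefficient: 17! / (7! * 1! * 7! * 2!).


17! = 355687428096000
Denominator: 7!=5040 * 1!=1 * 7!=5040 * 2!=2
Coefficient = 355687428096000 / 50803200 = 7001280

7001280


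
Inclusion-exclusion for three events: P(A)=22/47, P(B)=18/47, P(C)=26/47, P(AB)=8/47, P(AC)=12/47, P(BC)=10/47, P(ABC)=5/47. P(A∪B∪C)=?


P(A∪B∪C) = P(A)+P(B)+P(C) - P(AB)-P(AC)-P(BC) + P(ABC)
= 22/47+18/47+26/47 - 8/47-12/47-10/47 + 5/47
= 41/47

41/47


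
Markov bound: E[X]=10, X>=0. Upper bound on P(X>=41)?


Markov: P(X >= a) <= E[X]/a
P(X >= 41) <= 10/41

10/41


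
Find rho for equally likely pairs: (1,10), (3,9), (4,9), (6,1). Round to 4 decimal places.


Cov(X,Y) = -5.6250, Var(X) = 3.2500, Var(Y) = 13.1875
rho = Cov/(sqrt(VarX)*sqrt(VarY)) = -0.8592

-0.8592


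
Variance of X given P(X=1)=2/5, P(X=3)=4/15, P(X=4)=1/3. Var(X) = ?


E[X] = 38/15, E[X^2] = 122/15
Var(X) = E[X^2] - (E[X])^2 = 122/15 - (38/15)^2 = 386/225

386/225


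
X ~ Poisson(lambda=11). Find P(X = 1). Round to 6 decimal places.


P(X=1) = e^(-11) * 11^1 / 1!
≈ 0.00001670170079 * 11 / 1
≈ 0.000184

0.000184


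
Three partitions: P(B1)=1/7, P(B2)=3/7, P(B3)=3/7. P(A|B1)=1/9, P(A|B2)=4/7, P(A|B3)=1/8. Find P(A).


P(A) = P(A|B1)P(B1) + P(A|B2)P(B2) + P(A|B3)P(B3)
= 1/9*1/7 + 4/7*3/7 + 1/8*3/7
= 1/63 + 12/49 + 3/56 = 1109/3528

1109/3528


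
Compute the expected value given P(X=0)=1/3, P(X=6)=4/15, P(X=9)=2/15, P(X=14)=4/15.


E[X] = sum(x * P(x))
= 0*1/3 + 6*4/15 + 9*2/15 + 14*4/15
= 98/15

98/15


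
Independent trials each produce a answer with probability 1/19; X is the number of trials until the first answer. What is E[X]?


For geometric (trials until first success), E[X] = 1/p = 1/(1/19) = 19

19
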